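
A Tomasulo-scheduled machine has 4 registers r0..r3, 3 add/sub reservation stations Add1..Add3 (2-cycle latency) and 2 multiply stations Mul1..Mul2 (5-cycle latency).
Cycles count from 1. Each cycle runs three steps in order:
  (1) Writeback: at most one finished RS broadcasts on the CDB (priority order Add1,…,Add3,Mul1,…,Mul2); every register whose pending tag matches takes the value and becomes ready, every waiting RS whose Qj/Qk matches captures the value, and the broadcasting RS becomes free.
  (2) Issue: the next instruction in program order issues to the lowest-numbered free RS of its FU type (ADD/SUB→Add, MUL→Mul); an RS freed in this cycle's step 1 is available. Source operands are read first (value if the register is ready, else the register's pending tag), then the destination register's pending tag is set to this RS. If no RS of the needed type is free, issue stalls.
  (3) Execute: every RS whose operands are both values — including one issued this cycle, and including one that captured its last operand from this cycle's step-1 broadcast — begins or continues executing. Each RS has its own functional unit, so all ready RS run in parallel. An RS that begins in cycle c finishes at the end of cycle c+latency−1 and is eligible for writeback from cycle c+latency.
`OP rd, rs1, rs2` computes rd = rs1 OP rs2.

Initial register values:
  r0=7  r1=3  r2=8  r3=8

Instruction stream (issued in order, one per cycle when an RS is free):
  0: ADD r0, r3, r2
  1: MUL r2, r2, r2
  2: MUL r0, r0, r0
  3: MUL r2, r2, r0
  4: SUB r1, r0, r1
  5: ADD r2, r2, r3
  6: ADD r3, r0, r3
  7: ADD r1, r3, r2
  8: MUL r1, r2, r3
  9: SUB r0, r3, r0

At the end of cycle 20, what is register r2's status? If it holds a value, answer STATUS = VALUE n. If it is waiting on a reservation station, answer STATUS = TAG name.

c1: issue ADD r0<-Add1 | r0:Add1,r1:3,r2:8,r3:8
c2: issue MUL r2<-Mul1 | r0:Add1,r1:3,r2:Mul1,r3:8
c3: CDB Add1=16; issue MUL r0<-Mul2 | r0:Mul2,r1:3,r2:Mul1,r3:8
c4: stall | r0:Mul2,r1:3,r2:Mul1,r3:8
c5: stall | r0:Mul2,r1:3,r2:Mul1,r3:8
c6: stall | r0:Mul2,r1:3,r2:Mul1,r3:8
c7: CDB Mul1=64; issue MUL r2<-Mul1 | r0:Mul2,r1:3,r2:Mul1,r3:8
c8: CDB Mul2=256; issue SUB r1<-Add1 | r0:256,r1:Add1,r2:Mul1,r3:8
c9: issue ADD r2<-Add2 | r0:256,r1:Add1,r2:Add2,r3:8
c10: CDB Add1=253; issue ADD r3<-Add1 | r0:256,r1:253,r2:Add2,r3:Add1
c11: issue ADD r1<-Add3 | r0:256,r1:Add3,r2:Add2,r3:Add1
c12: CDB Add1=264; issue MUL r1<-Mul2 | r0:256,r1:Mul2,r2:Add2,r3:264
c13: CDB Mul1=16384; issue SUB r0<-Add1 | r0:Add1,r1:Mul2,r2:Add2,r3:264
c14: - | r0:Add1,r1:Mul2,r2:Add2,r3:264
c15: CDB Add1=8 | r0:8,r1:Mul2,r2:Add2,r3:264
c16: CDB Add2=16392 | r0:8,r1:Mul2,r2:16392,r3:264
c17: - | r0:8,r1:Mul2,r2:16392,r3:264
c18: CDB Add3=16656 | r0:8,r1:Mul2,r2:16392,r3:264
c19: - | r0:8,r1:Mul2,r2:16392,r3:264
c20: - | r0:8,r1:Mul2,r2:16392,r3:264

STATUS = VALUE 16392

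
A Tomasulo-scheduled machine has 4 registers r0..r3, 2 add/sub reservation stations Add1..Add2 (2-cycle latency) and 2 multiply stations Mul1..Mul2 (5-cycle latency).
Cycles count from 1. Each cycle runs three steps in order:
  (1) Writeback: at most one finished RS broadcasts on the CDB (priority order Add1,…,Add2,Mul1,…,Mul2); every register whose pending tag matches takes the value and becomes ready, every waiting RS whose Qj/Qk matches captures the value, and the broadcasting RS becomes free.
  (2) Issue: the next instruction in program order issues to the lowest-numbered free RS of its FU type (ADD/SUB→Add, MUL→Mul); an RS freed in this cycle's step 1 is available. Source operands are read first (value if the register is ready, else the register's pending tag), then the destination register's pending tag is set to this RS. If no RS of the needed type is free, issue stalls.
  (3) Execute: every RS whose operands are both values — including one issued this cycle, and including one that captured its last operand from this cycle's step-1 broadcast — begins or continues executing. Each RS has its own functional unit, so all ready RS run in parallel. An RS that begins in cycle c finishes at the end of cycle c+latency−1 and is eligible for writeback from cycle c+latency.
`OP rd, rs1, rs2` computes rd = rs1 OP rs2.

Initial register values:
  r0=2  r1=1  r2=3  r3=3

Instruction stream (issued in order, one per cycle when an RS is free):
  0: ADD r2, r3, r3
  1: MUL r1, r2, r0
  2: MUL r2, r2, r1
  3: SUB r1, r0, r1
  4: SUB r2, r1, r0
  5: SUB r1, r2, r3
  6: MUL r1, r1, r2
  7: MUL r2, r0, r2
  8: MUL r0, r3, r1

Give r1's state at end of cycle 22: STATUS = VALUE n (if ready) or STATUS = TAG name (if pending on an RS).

STATUS = VALUE 180

  c1: issue ADD r2<-Add1  regs: r0:2,r1:1,r2:Add1,r3:3
  c2: issue MUL r1<-Mul1  regs: r0:2,r1:Mul1,r2:Add1,r3:3
  c3: CDB Add1=6; issue MUL r2<-Mul2  regs: r0:2,r1:Mul1,r2:Mul2,r3:3
  c4: issue SUB r1<-Add1  regs: r0:2,r1:Add1,r2:Mul2,r3:3
  c5: issue SUB r2<-Add2  regs: r0:2,r1:Add1,r2:Add2,r3:3
  c6: stall  regs: r0:2,r1:Add1,r2:Add2,r3:3
  c7: stall  regs: r0:2,r1:Add1,r2:Add2,r3:3
  c8: CDB Mul1=12; stall  regs: r0:2,r1:Add1,r2:Add2,r3:3
  c9: stall  regs: r0:2,r1:Add1,r2:Add2,r3:3
  c10: CDB Add1=-10; issue SUB r1<-Add1  regs: r0:2,r1:Add1,r2:Add2,r3:3
  c11: issue MUL r1<-Mul1  regs: r0:2,r1:Mul1,r2:Add2,r3:3
  c12: CDB Add2=-12; stall  regs: r0:2,r1:Mul1,r2:-12,r3:3
  c13: CDB Mul2=72; issue MUL r2<-Mul2  regs: r0:2,r1:Mul1,r2:Mul2,r3:3
  c14: CDB Add1=-15; stall  regs: r0:2,r1:Mul1,r2:Mul2,r3:3
  c15: stall  regs: r0:2,r1:Mul1,r2:Mul2,r3:3
  c16: stall  regs: r0:2,r1:Mul1,r2:Mul2,r3:3
  c17: stall  regs: r0:2,r1:Mul1,r2:Mul2,r3:3
  c18: CDB Mul2=-24; issue MUL r0<-Mul2  regs: r0:Mul2,r1:Mul1,r2:-24,r3:3
  c19: CDB Mul1=180  regs: r0:Mul2,r1:180,r2:-24,r3:3
  c20: -  regs: r0:Mul2,r1:180,r2:-24,r3:3
  c21: -  regs: r0:Mul2,r1:180,r2:-24,r3:3
  c22: -  regs: r0:Mul2,r1:180,r2:-24,r3:3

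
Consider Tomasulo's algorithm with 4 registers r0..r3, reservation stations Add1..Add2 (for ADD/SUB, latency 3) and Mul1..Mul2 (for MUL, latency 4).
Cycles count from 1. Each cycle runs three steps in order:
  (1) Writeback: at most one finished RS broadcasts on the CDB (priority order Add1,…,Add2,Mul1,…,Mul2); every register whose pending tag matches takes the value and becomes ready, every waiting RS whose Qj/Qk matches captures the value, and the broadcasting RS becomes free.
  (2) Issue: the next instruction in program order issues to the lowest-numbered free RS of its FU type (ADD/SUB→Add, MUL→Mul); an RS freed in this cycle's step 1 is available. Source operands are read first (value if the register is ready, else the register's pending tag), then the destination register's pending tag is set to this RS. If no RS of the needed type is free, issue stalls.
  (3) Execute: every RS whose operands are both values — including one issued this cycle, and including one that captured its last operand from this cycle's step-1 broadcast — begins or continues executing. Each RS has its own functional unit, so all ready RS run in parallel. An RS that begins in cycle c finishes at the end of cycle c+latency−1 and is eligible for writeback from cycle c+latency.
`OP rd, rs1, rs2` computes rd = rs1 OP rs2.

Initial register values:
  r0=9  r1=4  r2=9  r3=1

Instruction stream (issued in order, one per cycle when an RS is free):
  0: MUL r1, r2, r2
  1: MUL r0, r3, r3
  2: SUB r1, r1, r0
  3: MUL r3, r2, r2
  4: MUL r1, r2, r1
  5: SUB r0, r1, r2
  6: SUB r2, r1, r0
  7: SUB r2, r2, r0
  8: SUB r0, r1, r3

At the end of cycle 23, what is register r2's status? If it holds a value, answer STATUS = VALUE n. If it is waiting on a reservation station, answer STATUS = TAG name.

STATUS = VALUE -702

cycle 1: issue MUL r1<-Mul1 // r0:9,r1:Mul1,r2:9,r3:1
cycle 2: issue MUL r0<-Mul2 // r0:Mul2,r1:Mul1,r2:9,r3:1
cycle 3: issue SUB r1<-Add1 // r0:Mul2,r1:Add1,r2:9,r3:1
cycle 4: stall // r0:Mul2,r1:Add1,r2:9,r3:1
cycle 5: CDB Mul1=81; issue MUL r3<-Mul1 // r0:Mul2,r1:Add1,r2:9,r3:Mul1
cycle 6: CDB Mul2=1; issue MUL r1<-Mul2 // r0:1,r1:Mul2,r2:9,r3:Mul1
cycle 7: issue SUB r0<-Add2 // r0:Add2,r1:Mul2,r2:9,r3:Mul1
cycle 8: stall // r0:Add2,r1:Mul2,r2:9,r3:Mul1
cycle 9: CDB Add1=80; issue SUB r2<-Add1 // r0:Add2,r1:Mul2,r2:Add1,r3:Mul1
cycle 10: CDB Mul1=81; stall // r0:Add2,r1:Mul2,r2:Add1,r3:81
cycle 11: stall // r0:Add2,r1:Mul2,r2:Add1,r3:81
cycle 12: stall // r0:Add2,r1:Mul2,r2:Add1,r3:81
cycle 13: CDB Mul2=720; stall // r0:Add2,r1:720,r2:Add1,r3:81
cycle 14: stall // r0:Add2,r1:720,r2:Add1,r3:81
cycle 15: stall // r0:Add2,r1:720,r2:Add1,r3:81
cycle 16: CDB Add2=711; issue SUB r2<-Add2 // r0:711,r1:720,r2:Add2,r3:81
cycle 17: stall // r0:711,r1:720,r2:Add2,r3:81
cycle 18: stall // r0:711,r1:720,r2:Add2,r3:81
cycle 19: CDB Add1=9; issue SUB r0<-Add1 // r0:Add1,r1:720,r2:Add2,r3:81
cycle 20: - // r0:Add1,r1:720,r2:Add2,r3:81
cycle 21: - // r0:Add1,r1:720,r2:Add2,r3:81
cycle 22: CDB Add1=639 // r0:639,r1:720,r2:Add2,r3:81
cycle 23: CDB Add2=-702 // r0:639,r1:720,r2:-702,r3:81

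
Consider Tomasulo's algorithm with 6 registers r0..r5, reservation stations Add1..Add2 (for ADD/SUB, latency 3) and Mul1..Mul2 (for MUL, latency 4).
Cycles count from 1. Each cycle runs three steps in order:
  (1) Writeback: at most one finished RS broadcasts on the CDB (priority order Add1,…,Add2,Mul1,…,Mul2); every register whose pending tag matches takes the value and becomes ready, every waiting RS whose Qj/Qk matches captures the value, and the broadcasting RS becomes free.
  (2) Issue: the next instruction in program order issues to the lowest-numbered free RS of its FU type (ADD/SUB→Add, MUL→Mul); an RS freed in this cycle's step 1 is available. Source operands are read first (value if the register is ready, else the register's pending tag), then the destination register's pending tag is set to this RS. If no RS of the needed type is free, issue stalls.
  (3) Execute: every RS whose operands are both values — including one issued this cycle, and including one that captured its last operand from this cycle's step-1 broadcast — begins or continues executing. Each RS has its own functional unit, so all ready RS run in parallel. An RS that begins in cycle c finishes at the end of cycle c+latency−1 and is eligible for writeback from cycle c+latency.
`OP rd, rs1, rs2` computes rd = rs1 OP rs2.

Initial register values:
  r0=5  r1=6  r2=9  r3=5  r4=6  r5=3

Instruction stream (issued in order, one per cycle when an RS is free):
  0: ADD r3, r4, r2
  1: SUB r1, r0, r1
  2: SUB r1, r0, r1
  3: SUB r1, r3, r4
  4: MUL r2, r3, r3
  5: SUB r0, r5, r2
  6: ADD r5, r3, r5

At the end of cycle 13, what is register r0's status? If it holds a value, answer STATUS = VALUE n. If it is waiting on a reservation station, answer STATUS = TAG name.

STATUS = VALUE -222

cycle 1: issue ADD r3<-Add1 // r0:5,r1:6,r2:9,r3:Add1,r4:6,r5:3
cycle 2: issue SUB r1<-Add2 // r0:5,r1:Add2,r2:9,r3:Add1,r4:6,r5:3
cycle 3: stall // r0:5,r1:Add2,r2:9,r3:Add1,r4:6,r5:3
cycle 4: CDB Add1=15; issue SUB r1<-Add1 // r0:5,r1:Add1,r2:9,r3:15,r4:6,r5:3
cycle 5: CDB Add2=-1; issue SUB r1<-Add2 // r0:5,r1:Add2,r2:9,r3:15,r4:6,r5:3
cycle 6: issue MUL r2<-Mul1 // r0:5,r1:Add2,r2:Mul1,r3:15,r4:6,r5:3
cycle 7: stall // r0:5,r1:Add2,r2:Mul1,r3:15,r4:6,r5:3
cycle 8: CDB Add1=6; issue SUB r0<-Add1 // r0:Add1,r1:Add2,r2:Mul1,r3:15,r4:6,r5:3
cycle 9: CDB Add2=9; issue ADD r5<-Add2 // r0:Add1,r1:9,r2:Mul1,r3:15,r4:6,r5:Add2
cycle 10: CDB Mul1=225 // r0:Add1,r1:9,r2:225,r3:15,r4:6,r5:Add2
cycle 11: - // r0:Add1,r1:9,r2:225,r3:15,r4:6,r5:Add2
cycle 12: CDB Add2=18 // r0:Add1,r1:9,r2:225,r3:15,r4:6,r5:18
cycle 13: CDB Add1=-222 // r0:-222,r1:9,r2:225,r3:15,r4:6,r5:18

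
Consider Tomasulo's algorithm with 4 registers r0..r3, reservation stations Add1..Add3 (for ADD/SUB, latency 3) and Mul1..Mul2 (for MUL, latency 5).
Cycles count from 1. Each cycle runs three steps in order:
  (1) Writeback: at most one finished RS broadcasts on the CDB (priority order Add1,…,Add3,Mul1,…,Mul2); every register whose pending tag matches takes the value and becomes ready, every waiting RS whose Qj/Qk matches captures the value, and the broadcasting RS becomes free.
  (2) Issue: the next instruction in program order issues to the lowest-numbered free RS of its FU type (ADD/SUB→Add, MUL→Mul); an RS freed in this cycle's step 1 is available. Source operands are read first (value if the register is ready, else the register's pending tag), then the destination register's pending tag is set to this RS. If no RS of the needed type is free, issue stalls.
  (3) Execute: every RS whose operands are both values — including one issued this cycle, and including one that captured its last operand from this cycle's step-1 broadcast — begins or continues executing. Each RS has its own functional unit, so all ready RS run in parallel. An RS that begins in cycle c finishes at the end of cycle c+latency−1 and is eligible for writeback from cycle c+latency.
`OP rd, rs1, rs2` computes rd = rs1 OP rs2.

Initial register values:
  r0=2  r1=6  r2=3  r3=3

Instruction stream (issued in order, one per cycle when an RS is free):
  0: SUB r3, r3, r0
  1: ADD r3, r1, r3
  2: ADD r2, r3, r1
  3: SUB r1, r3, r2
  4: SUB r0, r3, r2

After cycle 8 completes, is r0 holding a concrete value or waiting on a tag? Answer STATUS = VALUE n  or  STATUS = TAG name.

STATUS = TAG Add2

cycle 1: issue SUB r3<-Add1 // r0:2,r1:6,r2:3,r3:Add1
cycle 2: issue ADD r3<-Add2 // r0:2,r1:6,r2:3,r3:Add2
cycle 3: issue ADD r2<-Add3 // r0:2,r1:6,r2:Add3,r3:Add2
cycle 4: CDB Add1=1; issue SUB r1<-Add1 // r0:2,r1:Add1,r2:Add3,r3:Add2
cycle 5: stall // r0:2,r1:Add1,r2:Add3,r3:Add2
cycle 6: stall // r0:2,r1:Add1,r2:Add3,r3:Add2
cycle 7: CDB Add2=7; issue SUB r0<-Add2 // r0:Add2,r1:Add1,r2:Add3,r3:7
cycle 8: - // r0:Add2,r1:Add1,r2:Add3,r3:7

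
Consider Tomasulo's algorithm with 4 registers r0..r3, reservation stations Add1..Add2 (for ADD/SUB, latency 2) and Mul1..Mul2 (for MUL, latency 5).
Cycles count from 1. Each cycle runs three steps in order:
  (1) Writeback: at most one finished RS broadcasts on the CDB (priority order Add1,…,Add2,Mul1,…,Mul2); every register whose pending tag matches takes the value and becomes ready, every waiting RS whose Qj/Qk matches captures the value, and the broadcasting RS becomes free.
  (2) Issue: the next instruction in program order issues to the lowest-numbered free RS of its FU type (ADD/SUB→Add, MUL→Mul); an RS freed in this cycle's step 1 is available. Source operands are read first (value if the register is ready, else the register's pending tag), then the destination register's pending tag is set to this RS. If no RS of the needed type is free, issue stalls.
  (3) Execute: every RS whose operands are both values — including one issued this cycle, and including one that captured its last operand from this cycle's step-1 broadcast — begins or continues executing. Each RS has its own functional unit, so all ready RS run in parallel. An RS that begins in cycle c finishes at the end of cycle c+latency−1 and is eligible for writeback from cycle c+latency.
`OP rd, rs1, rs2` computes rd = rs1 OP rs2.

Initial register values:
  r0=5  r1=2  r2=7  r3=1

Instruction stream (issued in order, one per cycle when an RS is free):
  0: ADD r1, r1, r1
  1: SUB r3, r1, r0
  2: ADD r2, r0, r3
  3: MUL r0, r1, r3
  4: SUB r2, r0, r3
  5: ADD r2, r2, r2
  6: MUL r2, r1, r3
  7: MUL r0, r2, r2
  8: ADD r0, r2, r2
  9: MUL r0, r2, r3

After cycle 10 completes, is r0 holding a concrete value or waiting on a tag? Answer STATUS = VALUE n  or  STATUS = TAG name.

  c1: issue ADD r1<-Add1  regs: r0:5,r1:Add1,r2:7,r3:1
  c2: issue SUB r3<-Add2  regs: r0:5,r1:Add1,r2:7,r3:Add2
  c3: CDB Add1=4; issue ADD r2<-Add1  regs: r0:5,r1:4,r2:Add1,r3:Add2
  c4: issue MUL r0<-Mul1  regs: r0:Mul1,r1:4,r2:Add1,r3:Add2
  c5: CDB Add2=-1; issue SUB r2<-Add2  regs: r0:Mul1,r1:4,r2:Add2,r3:-1
  c6: stall  regs: r0:Mul1,r1:4,r2:Add2,r3:-1
  c7: CDB Add1=4; issue ADD r2<-Add1  regs: r0:Mul1,r1:4,r2:Add1,r3:-1
  c8: issue MUL r2<-Mul2  regs: r0:Mul1,r1:4,r2:Mul2,r3:-1
  c9: stall  regs: r0:Mul1,r1:4,r2:Mul2,r3:-1
  c10: CDB Mul1=-4; issue MUL r0<-Mul1  regs: r0:Mul1,r1:4,r2:Mul2,r3:-1

STATUS = TAG Mul1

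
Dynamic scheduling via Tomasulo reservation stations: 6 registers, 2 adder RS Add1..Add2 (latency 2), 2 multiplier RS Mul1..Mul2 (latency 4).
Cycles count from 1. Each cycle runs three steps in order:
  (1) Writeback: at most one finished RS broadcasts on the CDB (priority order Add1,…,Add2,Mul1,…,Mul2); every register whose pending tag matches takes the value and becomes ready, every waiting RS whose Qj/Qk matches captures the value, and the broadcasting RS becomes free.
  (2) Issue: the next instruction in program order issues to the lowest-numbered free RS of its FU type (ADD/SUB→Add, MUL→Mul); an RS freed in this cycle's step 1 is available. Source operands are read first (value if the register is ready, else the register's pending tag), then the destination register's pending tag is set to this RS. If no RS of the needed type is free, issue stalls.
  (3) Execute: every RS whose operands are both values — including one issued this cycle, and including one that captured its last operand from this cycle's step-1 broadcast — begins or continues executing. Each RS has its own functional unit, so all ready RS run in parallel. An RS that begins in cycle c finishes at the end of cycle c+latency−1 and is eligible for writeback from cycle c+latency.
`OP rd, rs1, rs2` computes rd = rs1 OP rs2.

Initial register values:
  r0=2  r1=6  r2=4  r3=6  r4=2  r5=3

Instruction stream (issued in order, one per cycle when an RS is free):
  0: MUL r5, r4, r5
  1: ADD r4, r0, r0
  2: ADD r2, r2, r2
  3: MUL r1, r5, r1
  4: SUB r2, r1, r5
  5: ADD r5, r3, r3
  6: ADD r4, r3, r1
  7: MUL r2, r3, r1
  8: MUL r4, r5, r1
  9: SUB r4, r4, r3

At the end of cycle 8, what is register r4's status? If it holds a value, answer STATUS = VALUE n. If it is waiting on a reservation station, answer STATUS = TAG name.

cycle 1: issue MUL r5<-Mul1 // r0:2,r1:6,r2:4,r3:6,r4:2,r5:Mul1
cycle 2: issue ADD r4<-Add1 // r0:2,r1:6,r2:4,r3:6,r4:Add1,r5:Mul1
cycle 3: issue ADD r2<-Add2 // r0:2,r1:6,r2:Add2,r3:6,r4:Add1,r5:Mul1
cycle 4: CDB Add1=4; issue MUL r1<-Mul2 // r0:2,r1:Mul2,r2:Add2,r3:6,r4:4,r5:Mul1
cycle 5: CDB Add2=8; issue SUB r2<-Add1 // r0:2,r1:Mul2,r2:Add1,r3:6,r4:4,r5:Mul1
cycle 6: CDB Mul1=6; issue ADD r5<-Add2 // r0:2,r1:Mul2,r2:Add1,r3:6,r4:4,r5:Add2
cycle 7: stall // r0:2,r1:Mul2,r2:Add1,r3:6,r4:4,r5:Add2
cycle 8: CDB Add2=12; issue ADD r4<-Add2 // r0:2,r1:Mul2,r2:Add1,r3:6,r4:Add2,r5:12

STATUS = TAG Add2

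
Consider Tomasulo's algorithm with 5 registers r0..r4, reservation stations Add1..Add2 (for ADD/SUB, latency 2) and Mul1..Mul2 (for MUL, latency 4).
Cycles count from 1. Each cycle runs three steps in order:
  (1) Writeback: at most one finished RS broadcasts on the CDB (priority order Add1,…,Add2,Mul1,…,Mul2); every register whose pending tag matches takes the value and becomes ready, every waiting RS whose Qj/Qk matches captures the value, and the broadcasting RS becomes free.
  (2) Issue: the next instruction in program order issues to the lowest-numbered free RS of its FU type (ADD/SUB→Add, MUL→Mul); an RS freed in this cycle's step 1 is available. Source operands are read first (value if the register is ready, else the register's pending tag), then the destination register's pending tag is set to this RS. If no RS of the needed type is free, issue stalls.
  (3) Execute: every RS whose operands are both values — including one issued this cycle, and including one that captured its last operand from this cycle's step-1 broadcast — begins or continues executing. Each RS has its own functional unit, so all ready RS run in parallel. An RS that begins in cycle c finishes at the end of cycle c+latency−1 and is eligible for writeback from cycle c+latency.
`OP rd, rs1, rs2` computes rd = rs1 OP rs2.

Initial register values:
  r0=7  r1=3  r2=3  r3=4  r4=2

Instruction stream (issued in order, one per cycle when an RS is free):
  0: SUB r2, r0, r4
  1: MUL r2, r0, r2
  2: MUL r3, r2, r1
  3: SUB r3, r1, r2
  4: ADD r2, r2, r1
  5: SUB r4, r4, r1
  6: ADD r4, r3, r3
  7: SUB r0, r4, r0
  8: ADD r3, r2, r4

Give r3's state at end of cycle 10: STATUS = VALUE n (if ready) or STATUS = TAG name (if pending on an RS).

  c1: issue SUB r2<-Add1  regs: r0:7,r1:3,r2:Add1,r3:4,r4:2
  c2: issue MUL r2<-Mul1  regs: r0:7,r1:3,r2:Mul1,r3:4,r4:2
  c3: CDB Add1=5; issue MUL r3<-Mul2  regs: r0:7,r1:3,r2:Mul1,r3:Mul2,r4:2
  c4: issue SUB r3<-Add1  regs: r0:7,r1:3,r2:Mul1,r3:Add1,r4:2
  c5: issue ADD r2<-Add2  regs: r0:7,r1:3,r2:Add2,r3:Add1,r4:2
  c6: stall  regs: r0:7,r1:3,r2:Add2,r3:Add1,r4:2
  c7: CDB Mul1=35; stall  regs: r0:7,r1:3,r2:Add2,r3:Add1,r4:2
  c8: stall  regs: r0:7,r1:3,r2:Add2,r3:Add1,r4:2
  c9: CDB Add1=-32; issue SUB r4<-Add1  regs: r0:7,r1:3,r2:Add2,r3:-32,r4:Add1
  c10: CDB Add2=38; issue ADD r4<-Add2  regs: r0:7,r1:3,r2:38,r3:-32,r4:Add2

STATUS = VALUE -32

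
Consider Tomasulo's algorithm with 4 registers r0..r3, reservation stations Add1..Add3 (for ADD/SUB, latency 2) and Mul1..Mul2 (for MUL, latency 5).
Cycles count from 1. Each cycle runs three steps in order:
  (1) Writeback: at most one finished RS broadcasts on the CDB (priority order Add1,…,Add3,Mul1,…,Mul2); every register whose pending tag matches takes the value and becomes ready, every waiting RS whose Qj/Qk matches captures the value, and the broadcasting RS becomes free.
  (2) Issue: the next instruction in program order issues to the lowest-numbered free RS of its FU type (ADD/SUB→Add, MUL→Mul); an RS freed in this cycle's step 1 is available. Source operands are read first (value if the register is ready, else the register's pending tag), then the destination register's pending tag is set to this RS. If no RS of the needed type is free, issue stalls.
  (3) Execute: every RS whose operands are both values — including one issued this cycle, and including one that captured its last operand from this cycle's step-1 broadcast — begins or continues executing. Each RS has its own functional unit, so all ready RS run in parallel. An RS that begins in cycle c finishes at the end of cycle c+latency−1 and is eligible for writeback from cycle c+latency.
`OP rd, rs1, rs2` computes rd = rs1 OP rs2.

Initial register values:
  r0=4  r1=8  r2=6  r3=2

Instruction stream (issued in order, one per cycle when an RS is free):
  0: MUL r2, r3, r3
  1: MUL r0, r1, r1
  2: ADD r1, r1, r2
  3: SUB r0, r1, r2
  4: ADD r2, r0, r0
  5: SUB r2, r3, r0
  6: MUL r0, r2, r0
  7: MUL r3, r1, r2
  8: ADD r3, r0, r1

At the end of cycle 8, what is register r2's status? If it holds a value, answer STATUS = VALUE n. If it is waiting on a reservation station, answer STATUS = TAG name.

STATUS = TAG Add1

c1: issue MUL r2<-Mul1 | r0:4,r1:8,r2:Mul1,r3:2
c2: issue MUL r0<-Mul2 | r0:Mul2,r1:8,r2:Mul1,r3:2
c3: issue ADD r1<-Add1 | r0:Mul2,r1:Add1,r2:Mul1,r3:2
c4: issue SUB r0<-Add2 | r0:Add2,r1:Add1,r2:Mul1,r3:2
c5: issue ADD r2<-Add3 | r0:Add2,r1:Add1,r2:Add3,r3:2
c6: CDB Mul1=4; stall | r0:Add2,r1:Add1,r2:Add3,r3:2
c7: CDB Mul2=64; stall | r0:Add2,r1:Add1,r2:Add3,r3:2
c8: CDB Add1=12; issue SUB r2<-Add1 | r0:Add2,r1:12,r2:Add1,r3:2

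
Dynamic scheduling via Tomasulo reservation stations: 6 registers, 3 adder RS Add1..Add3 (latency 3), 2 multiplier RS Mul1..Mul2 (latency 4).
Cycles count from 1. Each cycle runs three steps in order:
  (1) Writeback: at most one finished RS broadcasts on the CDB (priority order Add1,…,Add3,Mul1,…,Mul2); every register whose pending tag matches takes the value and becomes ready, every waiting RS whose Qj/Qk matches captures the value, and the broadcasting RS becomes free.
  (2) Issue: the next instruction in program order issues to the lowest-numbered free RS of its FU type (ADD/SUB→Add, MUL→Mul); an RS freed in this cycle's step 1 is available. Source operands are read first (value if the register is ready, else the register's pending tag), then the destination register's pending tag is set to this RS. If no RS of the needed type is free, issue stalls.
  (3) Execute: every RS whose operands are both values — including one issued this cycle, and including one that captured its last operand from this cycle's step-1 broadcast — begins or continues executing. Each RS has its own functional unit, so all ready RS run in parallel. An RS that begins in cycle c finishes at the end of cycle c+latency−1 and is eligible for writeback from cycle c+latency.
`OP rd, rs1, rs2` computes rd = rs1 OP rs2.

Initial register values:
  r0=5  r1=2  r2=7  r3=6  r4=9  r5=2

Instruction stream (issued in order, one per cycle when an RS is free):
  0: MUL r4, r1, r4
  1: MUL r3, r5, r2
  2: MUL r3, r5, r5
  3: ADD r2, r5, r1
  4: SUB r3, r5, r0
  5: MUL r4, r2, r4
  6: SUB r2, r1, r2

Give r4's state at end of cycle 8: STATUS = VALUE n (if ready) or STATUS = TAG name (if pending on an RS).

STATUS = TAG Mul2

  c1: issue MUL r4<-Mul1  regs: r0:5,r1:2,r2:7,r3:6,r4:Mul1,r5:2
  c2: issue MUL r3<-Mul2  regs: r0:5,r1:2,r2:7,r3:Mul2,r4:Mul1,r5:2
  c3: stall  regs: r0:5,r1:2,r2:7,r3:Mul2,r4:Mul1,r5:2
  c4: stall  regs: r0:5,r1:2,r2:7,r3:Mul2,r4:Mul1,r5:2
  c5: CDB Mul1=18; issue MUL r3<-Mul1  regs: r0:5,r1:2,r2:7,r3:Mul1,r4:18,r5:2
  c6: CDB Mul2=14; issue ADD r2<-Add1  regs: r0:5,r1:2,r2:Add1,r3:Mul1,r4:18,r5:2
  c7: issue SUB r3<-Add2  regs: r0:5,r1:2,r2:Add1,r3:Add2,r4:18,r5:2
  c8: issue MUL r4<-Mul2  regs: r0:5,r1:2,r2:Add1,r3:Add2,r4:Mul2,r5:2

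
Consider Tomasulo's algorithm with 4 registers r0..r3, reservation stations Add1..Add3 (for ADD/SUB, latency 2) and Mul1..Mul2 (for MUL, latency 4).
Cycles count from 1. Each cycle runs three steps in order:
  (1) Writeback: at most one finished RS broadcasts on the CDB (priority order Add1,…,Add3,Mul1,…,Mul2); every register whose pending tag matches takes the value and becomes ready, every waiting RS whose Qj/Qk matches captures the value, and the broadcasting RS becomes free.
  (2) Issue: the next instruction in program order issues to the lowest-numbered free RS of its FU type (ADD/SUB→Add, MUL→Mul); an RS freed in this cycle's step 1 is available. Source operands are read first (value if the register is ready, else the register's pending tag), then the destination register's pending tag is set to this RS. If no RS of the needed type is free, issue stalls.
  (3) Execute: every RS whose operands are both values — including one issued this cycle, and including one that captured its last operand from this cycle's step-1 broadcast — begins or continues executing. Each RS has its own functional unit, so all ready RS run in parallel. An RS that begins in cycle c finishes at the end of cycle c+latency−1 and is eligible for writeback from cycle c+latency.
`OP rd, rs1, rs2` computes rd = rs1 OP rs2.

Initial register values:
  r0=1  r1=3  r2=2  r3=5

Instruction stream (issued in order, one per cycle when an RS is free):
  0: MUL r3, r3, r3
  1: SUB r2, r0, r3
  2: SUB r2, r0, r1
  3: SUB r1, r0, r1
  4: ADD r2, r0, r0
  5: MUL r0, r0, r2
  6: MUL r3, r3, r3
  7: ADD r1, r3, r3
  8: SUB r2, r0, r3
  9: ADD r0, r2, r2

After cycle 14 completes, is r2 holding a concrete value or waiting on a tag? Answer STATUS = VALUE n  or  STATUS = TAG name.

STATUS = VALUE -623

cycle 1: issue MUL r3<-Mul1 // r0:1,r1:3,r2:2,r3:Mul1
cycle 2: issue SUB r2<-Add1 // r0:1,r1:3,r2:Add1,r3:Mul1
cycle 3: issue SUB r2<-Add2 // r0:1,r1:3,r2:Add2,r3:Mul1
cycle 4: issue SUB r1<-Add3 // r0:1,r1:Add3,r2:Add2,r3:Mul1
cycle 5: CDB Add2=-2; issue ADD r2<-Add2 // r0:1,r1:Add3,r2:Add2,r3:Mul1
cycle 6: CDB Add3=-2; issue MUL r0<-Mul2 // r0:Mul2,r1:-2,r2:Add2,r3:Mul1
cycle 7: CDB Add2=2; stall // r0:Mul2,r1:-2,r2:2,r3:Mul1
cycle 8: CDB Mul1=25; issue MUL r3<-Mul1 // r0:Mul2,r1:-2,r2:2,r3:Mul1
cycle 9: issue ADD r1<-Add2 // r0:Mul2,r1:Add2,r2:2,r3:Mul1
cycle 10: CDB Add1=-24; issue SUB r2<-Add1 // r0:Mul2,r1:Add2,r2:Add1,r3:Mul1
cycle 11: CDB Mul2=2; issue ADD r0<-Add3 // r0:Add3,r1:Add2,r2:Add1,r3:Mul1
cycle 12: CDB Mul1=625 // r0:Add3,r1:Add2,r2:Add1,r3:625
cycle 13: - // r0:Add3,r1:Add2,r2:Add1,r3:625
cycle 14: CDB Add1=-623 // r0:Add3,r1:Add2,r2:-623,r3:625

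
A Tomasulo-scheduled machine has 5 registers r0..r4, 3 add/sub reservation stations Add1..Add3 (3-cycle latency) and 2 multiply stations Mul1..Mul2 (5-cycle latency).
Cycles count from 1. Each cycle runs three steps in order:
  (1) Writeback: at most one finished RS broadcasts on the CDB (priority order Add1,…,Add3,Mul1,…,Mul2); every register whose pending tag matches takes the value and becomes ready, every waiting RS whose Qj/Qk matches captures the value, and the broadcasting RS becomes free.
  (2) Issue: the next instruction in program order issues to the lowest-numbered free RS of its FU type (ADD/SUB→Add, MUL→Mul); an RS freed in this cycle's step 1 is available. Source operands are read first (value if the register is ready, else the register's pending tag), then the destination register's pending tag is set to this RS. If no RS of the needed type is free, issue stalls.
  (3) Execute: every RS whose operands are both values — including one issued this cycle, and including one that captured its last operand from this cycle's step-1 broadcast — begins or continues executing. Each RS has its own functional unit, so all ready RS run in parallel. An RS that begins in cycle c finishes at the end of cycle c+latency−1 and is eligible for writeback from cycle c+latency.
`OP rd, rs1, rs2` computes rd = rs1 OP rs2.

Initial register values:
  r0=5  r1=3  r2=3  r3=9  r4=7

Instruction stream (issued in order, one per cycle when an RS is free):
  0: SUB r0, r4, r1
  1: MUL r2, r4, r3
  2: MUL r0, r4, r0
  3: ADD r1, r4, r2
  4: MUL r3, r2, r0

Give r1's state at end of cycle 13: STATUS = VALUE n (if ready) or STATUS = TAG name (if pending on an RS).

STATUS = VALUE 70

cycle 1: issue SUB r0<-Add1 // r0:Add1,r1:3,r2:3,r3:9,r4:7
cycle 2: issue MUL r2<-Mul1 // r0:Add1,r1:3,r2:Mul1,r3:9,r4:7
cycle 3: issue MUL r0<-Mul2 // r0:Mul2,r1:3,r2:Mul1,r3:9,r4:7
cycle 4: CDB Add1=4; issue ADD r1<-Add1 // r0:Mul2,r1:Add1,r2:Mul1,r3:9,r4:7
cycle 5: stall // r0:Mul2,r1:Add1,r2:Mul1,r3:9,r4:7
cycle 6: stall // r0:Mul2,r1:Add1,r2:Mul1,r3:9,r4:7
cycle 7: CDB Mul1=63; issue MUL r3<-Mul1 // r0:Mul2,r1:Add1,r2:63,r3:Mul1,r4:7
cycle 8: - // r0:Mul2,r1:Add1,r2:63,r3:Mul1,r4:7
cycle 9: CDB Mul2=28 // r0:28,r1:Add1,r2:63,r3:Mul1,r4:7
cycle 10: CDB Add1=70 // r0:28,r1:70,r2:63,r3:Mul1,r4:7
cycle 11: - // r0:28,r1:70,r2:63,r3:Mul1,r4:7
cycle 12: - // r0:28,r1:70,r2:63,r3:Mul1,r4:7
cycle 13: - // r0:28,r1:70,r2:63,r3:Mul1,r4:7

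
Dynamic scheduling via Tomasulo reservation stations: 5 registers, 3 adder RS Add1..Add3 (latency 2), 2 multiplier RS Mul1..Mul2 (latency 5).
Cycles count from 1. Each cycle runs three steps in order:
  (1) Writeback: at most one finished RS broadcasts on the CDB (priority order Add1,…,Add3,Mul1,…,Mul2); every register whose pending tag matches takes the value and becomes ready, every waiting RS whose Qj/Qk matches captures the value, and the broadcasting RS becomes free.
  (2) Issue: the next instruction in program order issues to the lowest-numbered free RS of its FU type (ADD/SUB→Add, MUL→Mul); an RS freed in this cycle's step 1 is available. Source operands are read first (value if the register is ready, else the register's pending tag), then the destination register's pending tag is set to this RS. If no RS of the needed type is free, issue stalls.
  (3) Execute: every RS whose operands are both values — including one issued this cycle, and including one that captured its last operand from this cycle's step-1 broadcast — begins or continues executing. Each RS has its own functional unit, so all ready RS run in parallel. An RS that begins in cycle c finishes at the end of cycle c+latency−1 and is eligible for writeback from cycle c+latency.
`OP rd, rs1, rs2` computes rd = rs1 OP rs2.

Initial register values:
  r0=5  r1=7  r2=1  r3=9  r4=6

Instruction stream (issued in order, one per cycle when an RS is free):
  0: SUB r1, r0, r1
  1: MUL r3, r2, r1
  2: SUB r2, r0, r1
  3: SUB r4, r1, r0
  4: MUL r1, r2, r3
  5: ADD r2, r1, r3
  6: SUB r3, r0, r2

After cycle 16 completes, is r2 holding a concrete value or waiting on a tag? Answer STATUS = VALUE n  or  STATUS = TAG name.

STATUS = VALUE -16

  c1: issue SUB r1<-Add1  regs: r0:5,r1:Add1,r2:1,r3:9,r4:6
  c2: issue MUL r3<-Mul1  regs: r0:5,r1:Add1,r2:1,r3:Mul1,r4:6
  c3: CDB Add1=-2; issue SUB r2<-Add1  regs: r0:5,r1:-2,r2:Add1,r3:Mul1,r4:6
  c4: issue SUB r4<-Add2  regs: r0:5,r1:-2,r2:Add1,r3:Mul1,r4:Add2
  c5: CDB Add1=7; issue MUL r1<-Mul2  regs: r0:5,r1:Mul2,r2:7,r3:Mul1,r4:Add2
  c6: CDB Add2=-7; issue ADD r2<-Add1  regs: r0:5,r1:Mul2,r2:Add1,r3:Mul1,r4:-7
  c7: issue SUB r3<-Add2  regs: r0:5,r1:Mul2,r2:Add1,r3:Add2,r4:-7
  c8: CDB Mul1=-2  regs: r0:5,r1:Mul2,r2:Add1,r3:Add2,r4:-7
  c9: -  regs: r0:5,r1:Mul2,r2:Add1,r3:Add2,r4:-7
  c10: -  regs: r0:5,r1:Mul2,r2:Add1,r3:Add2,r4:-7
  c11: -  regs: r0:5,r1:Mul2,r2:Add1,r3:Add2,r4:-7
  c12: -  regs: r0:5,r1:Mul2,r2:Add1,r3:Add2,r4:-7
  c13: CDB Mul2=-14  regs: r0:5,r1:-14,r2:Add1,r3:Add2,r4:-7
  c14: -  regs: r0:5,r1:-14,r2:Add1,r3:Add2,r4:-7
  c15: CDB Add1=-16  regs: r0:5,r1:-14,r2:-16,r3:Add2,r4:-7
  c16: -  regs: r0:5,r1:-14,r2:-16,r3:Add2,r4:-7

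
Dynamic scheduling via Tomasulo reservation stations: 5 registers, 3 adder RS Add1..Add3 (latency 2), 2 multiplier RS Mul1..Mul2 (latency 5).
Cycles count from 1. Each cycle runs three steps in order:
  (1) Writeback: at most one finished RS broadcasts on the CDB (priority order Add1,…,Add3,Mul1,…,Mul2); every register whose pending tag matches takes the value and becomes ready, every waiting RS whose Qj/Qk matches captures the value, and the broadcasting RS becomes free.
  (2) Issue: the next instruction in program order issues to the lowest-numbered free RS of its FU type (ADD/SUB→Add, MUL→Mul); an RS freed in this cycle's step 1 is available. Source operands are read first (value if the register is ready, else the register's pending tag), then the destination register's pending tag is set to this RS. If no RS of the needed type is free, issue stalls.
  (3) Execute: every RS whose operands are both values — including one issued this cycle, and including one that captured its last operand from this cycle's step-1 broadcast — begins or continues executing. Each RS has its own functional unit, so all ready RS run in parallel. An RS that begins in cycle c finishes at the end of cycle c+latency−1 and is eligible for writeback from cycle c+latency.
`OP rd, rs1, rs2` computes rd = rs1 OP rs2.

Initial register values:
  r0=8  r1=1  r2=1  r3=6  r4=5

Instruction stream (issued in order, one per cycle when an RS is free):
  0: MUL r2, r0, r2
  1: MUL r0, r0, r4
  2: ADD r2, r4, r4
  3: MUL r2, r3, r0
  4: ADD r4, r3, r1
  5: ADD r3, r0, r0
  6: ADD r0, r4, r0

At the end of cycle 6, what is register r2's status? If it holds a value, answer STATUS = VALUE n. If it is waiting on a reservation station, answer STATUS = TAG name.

STATUS = TAG Mul1

cycle 1: issue MUL r2<-Mul1 // r0:8,r1:1,r2:Mul1,r3:6,r4:5
cycle 2: issue MUL r0<-Mul2 // r0:Mul2,r1:1,r2:Mul1,r3:6,r4:5
cycle 3: issue ADD r2<-Add1 // r0:Mul2,r1:1,r2:Add1,r3:6,r4:5
cycle 4: stall // r0:Mul2,r1:1,r2:Add1,r3:6,r4:5
cycle 5: CDB Add1=10; stall // r0:Mul2,r1:1,r2:10,r3:6,r4:5
cycle 6: CDB Mul1=8; issue MUL r2<-Mul1 // r0:Mul2,r1:1,r2:Mul1,r3:6,r4:5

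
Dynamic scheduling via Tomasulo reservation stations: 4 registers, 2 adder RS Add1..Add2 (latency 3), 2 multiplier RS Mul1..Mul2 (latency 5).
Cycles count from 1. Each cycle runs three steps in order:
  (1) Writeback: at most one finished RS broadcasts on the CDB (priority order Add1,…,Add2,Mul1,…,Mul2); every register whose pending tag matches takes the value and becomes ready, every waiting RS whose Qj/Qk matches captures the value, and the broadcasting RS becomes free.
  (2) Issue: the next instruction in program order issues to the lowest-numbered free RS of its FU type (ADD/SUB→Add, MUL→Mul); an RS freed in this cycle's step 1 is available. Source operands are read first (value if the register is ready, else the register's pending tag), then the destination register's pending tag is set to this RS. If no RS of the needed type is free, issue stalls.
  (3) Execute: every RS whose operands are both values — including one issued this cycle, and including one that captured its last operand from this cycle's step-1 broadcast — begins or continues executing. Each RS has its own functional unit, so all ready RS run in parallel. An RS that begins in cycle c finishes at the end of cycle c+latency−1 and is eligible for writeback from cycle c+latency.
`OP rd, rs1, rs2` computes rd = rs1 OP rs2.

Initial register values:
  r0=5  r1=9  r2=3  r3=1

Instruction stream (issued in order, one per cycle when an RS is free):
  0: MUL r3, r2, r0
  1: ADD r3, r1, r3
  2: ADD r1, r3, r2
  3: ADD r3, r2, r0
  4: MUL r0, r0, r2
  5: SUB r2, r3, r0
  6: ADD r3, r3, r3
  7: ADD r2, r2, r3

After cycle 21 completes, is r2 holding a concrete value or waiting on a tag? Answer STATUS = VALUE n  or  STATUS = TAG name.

STATUS = VALUE 9

cycle 1: issue MUL r3<-Mul1 // r0:5,r1:9,r2:3,r3:Mul1
cycle 2: issue ADD r3<-Add1 // r0:5,r1:9,r2:3,r3:Add1
cycle 3: issue ADD r1<-Add2 // r0:5,r1:Add2,r2:3,r3:Add1
cycle 4: stall // r0:5,r1:Add2,r2:3,r3:Add1
cycle 5: stall // r0:5,r1:Add2,r2:3,r3:Add1
cycle 6: CDB Mul1=15; stall // r0:5,r1:Add2,r2:3,r3:Add1
cycle 7: stall // r0:5,r1:Add2,r2:3,r3:Add1
cycle 8: stall // r0:5,r1:Add2,r2:3,r3:Add1
cycle 9: CDB Add1=24; issue ADD r3<-Add1 // r0:5,r1:Add2,r2:3,r3:Add1
cycle 10: issue MUL r0<-Mul1 // r0:Mul1,r1:Add2,r2:3,r3:Add1
cycle 11: stall // r0:Mul1,r1:Add2,r2:3,r3:Add1
cycle 12: CDB Add1=8; issue SUB r2<-Add1 // r0:Mul1,r1:Add2,r2:Add1,r3:8
cycle 13: CDB Add2=27; issue ADD r3<-Add2 // r0:Mul1,r1:27,r2:Add1,r3:Add2
cycle 14: stall // r0:Mul1,r1:27,r2:Add1,r3:Add2
cycle 15: CDB Mul1=15; stall // r0:15,r1:27,r2:Add1,r3:Add2
cycle 16: CDB Add2=16; issue ADD r2<-Add2 // r0:15,r1:27,r2:Add2,r3:16
cycle 17: - // r0:15,r1:27,r2:Add2,r3:16
cycle 18: CDB Add1=-7 // r0:15,r1:27,r2:Add2,r3:16
cycle 19: - // r0:15,r1:27,r2:Add2,r3:16
cycle 20: - // r0:15,r1:27,r2:Add2,r3:16
cycle 21: CDB Add2=9 // r0:15,r1:27,r2:9,r3:16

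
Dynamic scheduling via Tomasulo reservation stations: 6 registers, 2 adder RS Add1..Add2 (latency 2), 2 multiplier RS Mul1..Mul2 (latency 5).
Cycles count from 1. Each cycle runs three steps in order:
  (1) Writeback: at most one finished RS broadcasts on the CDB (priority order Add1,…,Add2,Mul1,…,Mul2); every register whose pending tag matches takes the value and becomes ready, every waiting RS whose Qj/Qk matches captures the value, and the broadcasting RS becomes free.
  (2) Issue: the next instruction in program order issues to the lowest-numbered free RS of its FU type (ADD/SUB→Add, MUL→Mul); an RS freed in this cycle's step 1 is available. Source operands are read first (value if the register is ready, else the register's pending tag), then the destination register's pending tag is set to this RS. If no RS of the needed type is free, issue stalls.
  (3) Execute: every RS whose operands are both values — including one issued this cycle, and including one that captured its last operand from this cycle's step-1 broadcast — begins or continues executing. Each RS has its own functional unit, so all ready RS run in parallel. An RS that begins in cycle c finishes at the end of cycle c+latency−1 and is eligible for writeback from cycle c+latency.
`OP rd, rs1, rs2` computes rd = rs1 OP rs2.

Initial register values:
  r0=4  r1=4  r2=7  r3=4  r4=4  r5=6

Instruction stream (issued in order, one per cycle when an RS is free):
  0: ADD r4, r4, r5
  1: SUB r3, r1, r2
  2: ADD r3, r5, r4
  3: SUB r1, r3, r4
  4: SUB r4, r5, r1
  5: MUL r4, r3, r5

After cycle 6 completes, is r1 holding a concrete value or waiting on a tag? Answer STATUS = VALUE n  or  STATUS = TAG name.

STATUS = TAG Add2

c1: issue ADD r4<-Add1 | r0:4,r1:4,r2:7,r3:4,r4:Add1,r5:6
c2: issue SUB r3<-Add2 | r0:4,r1:4,r2:7,r3:Add2,r4:Add1,r5:6
c3: CDB Add1=10; issue ADD r3<-Add1 | r0:4,r1:4,r2:7,r3:Add1,r4:10,r5:6
c4: CDB Add2=-3; issue SUB r1<-Add2 | r0:4,r1:Add2,r2:7,r3:Add1,r4:10,r5:6
c5: CDB Add1=16; issue SUB r4<-Add1 | r0:4,r1:Add2,r2:7,r3:16,r4:Add1,r5:6
c6: issue MUL r4<-Mul1 | r0:4,r1:Add2,r2:7,r3:16,r4:Mul1,r5:6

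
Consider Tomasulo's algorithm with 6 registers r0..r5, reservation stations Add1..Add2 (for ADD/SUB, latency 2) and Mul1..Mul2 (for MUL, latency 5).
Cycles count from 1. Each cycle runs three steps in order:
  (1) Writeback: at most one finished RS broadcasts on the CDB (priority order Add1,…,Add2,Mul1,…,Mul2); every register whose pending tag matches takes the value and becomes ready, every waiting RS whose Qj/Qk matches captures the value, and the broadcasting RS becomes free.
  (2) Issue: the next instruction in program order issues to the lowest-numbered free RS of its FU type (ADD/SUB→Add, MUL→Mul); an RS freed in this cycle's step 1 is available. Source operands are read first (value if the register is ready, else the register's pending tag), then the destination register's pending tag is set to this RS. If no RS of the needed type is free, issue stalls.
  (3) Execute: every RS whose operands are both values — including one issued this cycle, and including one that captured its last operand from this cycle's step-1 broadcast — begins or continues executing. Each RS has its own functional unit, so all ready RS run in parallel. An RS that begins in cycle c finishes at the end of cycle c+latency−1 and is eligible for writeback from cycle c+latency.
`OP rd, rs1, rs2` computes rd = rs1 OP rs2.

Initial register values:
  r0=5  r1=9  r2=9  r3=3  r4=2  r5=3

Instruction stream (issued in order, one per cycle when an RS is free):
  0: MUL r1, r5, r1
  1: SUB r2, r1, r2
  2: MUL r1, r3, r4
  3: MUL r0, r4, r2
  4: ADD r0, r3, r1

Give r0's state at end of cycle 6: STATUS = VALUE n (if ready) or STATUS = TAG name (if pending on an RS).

STATUS = TAG Mul1

c1: issue MUL r1<-Mul1 | r0:5,r1:Mul1,r2:9,r3:3,r4:2,r5:3
c2: issue SUB r2<-Add1 | r0:5,r1:Mul1,r2:Add1,r3:3,r4:2,r5:3
c3: issue MUL r1<-Mul2 | r0:5,r1:Mul2,r2:Add1,r3:3,r4:2,r5:3
c4: stall | r0:5,r1:Mul2,r2:Add1,r3:3,r4:2,r5:3
c5: stall | r0:5,r1:Mul2,r2:Add1,r3:3,r4:2,r5:3
c6: CDB Mul1=27; issue MUL r0<-Mul1 | r0:Mul1,r1:Mul2,r2:Add1,r3:3,r4:2,r5:3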